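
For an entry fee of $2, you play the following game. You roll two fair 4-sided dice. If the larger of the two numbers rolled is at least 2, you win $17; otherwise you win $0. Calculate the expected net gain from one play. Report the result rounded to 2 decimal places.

E[payout] = (1/16)·0 + (15/16)·17 = 255/16
Expected profit = 255/16 − 2 = 223/16 ≈ $13.94

$13.94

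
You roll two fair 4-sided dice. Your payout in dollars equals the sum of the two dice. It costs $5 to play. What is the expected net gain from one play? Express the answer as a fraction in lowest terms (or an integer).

Distribution of the sum of the two dice: 2 w.p. 1/16, 3 w.p. 1/8, 4 w.p. 3/16, 5 w.p. 1/4, 6 w.p. 3/16, 7 w.p. 1/8, …
E[payout] = (1/16)·2 + (1/8)·3 + (3/16)·4 + (1/4)·5 + (3/16)·6 + (1/8)·7 + (1/16)·8 = 5
Expected profit = 5 − 5 = 0

$0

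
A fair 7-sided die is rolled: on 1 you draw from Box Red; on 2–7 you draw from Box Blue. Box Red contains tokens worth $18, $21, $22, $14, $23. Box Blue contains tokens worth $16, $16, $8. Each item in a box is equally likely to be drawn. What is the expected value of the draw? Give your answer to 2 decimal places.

E[X | Box Red] = (18 + 21 + 22 + 14 + 23)/5 = 98/5
E[X | Box Blue] = (16 + 16 + 8)/3 = 40/3
E[X] = (1/7)·98/5 + (6/7)·40/3 = 498/35 ≈ 14.23

$14.23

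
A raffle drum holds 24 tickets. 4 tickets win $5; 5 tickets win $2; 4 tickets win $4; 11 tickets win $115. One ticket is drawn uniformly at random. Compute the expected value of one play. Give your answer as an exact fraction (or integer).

437/8 dollars

E[payout] = (4/24)·5 + (5/24)·2 + (4/24)·4 + (11/24)·115 = 437/8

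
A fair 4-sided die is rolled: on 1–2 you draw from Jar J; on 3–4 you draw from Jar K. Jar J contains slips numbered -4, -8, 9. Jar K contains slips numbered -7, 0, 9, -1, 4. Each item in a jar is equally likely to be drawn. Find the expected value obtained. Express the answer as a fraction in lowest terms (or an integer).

0

E[X | Jar J] = (-4 − 8 + 9)/3 = -1
E[X | Jar K] = (-7 + 0 + 9 − 1 + 4)/5 = 1
E[X] = (1/2)·(-1) + (1/2)·1 = 0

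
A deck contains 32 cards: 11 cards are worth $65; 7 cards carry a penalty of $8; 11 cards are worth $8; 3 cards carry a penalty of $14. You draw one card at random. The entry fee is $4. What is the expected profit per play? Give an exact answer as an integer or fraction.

577/32 dollars

E[payout] = (11/32)·65 + (7/32)·(-8) + (11/32)·8 + (3/32)·(-14) = 705/32
Expected profit = 705/32 − 4 = 577/32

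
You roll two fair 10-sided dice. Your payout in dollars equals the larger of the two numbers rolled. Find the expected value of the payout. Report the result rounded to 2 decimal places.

Distribution of the larger of the two numbers rolled: 1 w.p. 1/100, 2 w.p. 3/100, 3 w.p. 1/20, 4 w.p. 7/100, 5 w.p. 9/100, 6 w.p. 11/100, …
E[payout] = (1/100)·1 + (3/100)·2 + (1/20)·3 + (7/100)·4 + (9/100)·5 + (11/100)·6 + (13/100)·7 + (3/20)·8 + (17/100)·9 + (19/100)·10 = 143/20
≈ $7.15

$7.15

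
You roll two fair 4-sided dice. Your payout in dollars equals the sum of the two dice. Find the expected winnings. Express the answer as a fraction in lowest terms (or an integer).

$5

Distribution of the sum of the two dice: 2 w.p. 1/16, 3 w.p. 1/8, 4 w.p. 3/16, 5 w.p. 1/4, 6 w.p. 3/16, 7 w.p. 1/8, …
E[payout] = (1/16)·2 + (1/8)·3 + (3/16)·4 + (1/4)·5 + (3/16)·6 + (1/8)·7 + (1/16)·8 = 5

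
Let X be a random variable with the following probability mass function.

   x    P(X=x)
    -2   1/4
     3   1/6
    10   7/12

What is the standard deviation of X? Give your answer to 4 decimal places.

5.1774

E[X] = 35/6, E[X²] = 365/6
Var(X) = E[X²] − (E[X])² = 365/6 − 1225/36 = 965/36
SD(X) = √(965/36) ≈ 5.1774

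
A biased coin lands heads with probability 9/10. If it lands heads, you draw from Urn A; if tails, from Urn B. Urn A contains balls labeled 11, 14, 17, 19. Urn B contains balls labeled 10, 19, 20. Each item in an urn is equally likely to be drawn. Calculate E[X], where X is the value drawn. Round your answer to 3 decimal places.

15.358

E[X | Urn A] = (11 + 14 + 17 + 19)/4 = 61/4
E[X | Urn B] = (10 + 19 + 20)/3 = 49/3
E[X] = (9/10)·61/4 + (1/10)·49/3 = 1843/120 ≈ 15.358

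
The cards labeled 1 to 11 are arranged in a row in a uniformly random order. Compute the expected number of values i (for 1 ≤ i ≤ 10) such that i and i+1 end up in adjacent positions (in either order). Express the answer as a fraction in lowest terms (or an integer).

For each i ∈ {1,…,10}, let Xᵢ = 1 if i and i+1 are adjacent. P(Xᵢ=1) = 2·(11−1)!/11! = 2/11.
By linearity, E[ΣXᵢ] = (10)·(2/11) = 20/11.

20/11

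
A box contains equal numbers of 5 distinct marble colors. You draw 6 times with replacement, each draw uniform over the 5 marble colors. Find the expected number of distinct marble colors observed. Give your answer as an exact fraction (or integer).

Let Xⱼ=1 if type j appears at least once. P(Xⱼ=1) = 1 − ((5−1)/5)^6 = 11529/15625.
E[#distinct] = 5·11529/15625 = 11529/3125.

11529/3125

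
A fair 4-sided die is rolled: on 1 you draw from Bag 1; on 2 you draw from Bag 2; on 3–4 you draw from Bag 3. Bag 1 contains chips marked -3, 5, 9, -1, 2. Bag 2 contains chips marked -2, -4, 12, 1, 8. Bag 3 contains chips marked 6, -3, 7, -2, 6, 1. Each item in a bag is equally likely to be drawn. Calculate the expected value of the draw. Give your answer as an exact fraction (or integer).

13/5

E[X | Bag 1] = (-3 + 5 + 9 − 1 + 2)/5 = 12/5
E[X | Bag 2] = (-2 − 4 + 12 + 1 + 8)/5 = 3
E[X | Bag 3] = (6 − 3 + 7 − 2 + 6 + 1)/6 = 5/2
E[X] = (1/4)·12/5 + (1/4)·3 + (1/2)·5/2 = 13/5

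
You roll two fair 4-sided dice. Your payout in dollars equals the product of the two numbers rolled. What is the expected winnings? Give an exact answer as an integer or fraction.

Distribution of the product of the two numbers rolled: 1 w.p. 1/16, 2 w.p. 1/8, 3 w.p. 1/8, 4 w.p. 3/16, 6 w.p. 1/8, 8 w.p. 1/8, …
E[payout] = (1/16)·1 + (1/8)·2 + (1/8)·3 + (3/16)·4 + (1/8)·6 + (1/8)·8 + (1/16)·9 + (1/8)·12 + (1/16)·16 = 25/4

25/4 dollars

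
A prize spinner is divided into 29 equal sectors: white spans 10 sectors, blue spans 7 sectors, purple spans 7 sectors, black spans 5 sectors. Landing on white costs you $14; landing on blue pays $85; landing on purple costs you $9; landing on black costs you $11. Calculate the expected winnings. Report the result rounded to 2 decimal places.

E[payout] = (10/29)·(-14) + (7/29)·85 + (7/29)·(-9) + (5/29)·(-11) = 337/29
≈ $11.62

$11.62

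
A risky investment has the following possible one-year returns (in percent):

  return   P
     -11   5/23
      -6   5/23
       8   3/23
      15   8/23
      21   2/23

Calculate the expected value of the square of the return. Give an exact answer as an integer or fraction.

3659/23

E[X²] = (5/23)·121 + (5/23)·36 + (3/23)·64 + (8/23)·225 + (2/23)·441
     = 3659/23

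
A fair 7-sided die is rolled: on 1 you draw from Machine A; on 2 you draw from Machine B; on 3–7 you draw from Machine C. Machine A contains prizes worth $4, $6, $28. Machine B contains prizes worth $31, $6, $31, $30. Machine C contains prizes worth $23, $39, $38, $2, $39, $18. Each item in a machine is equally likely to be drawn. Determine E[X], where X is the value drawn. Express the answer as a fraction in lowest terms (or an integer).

E[X | Machine A] = (4 + 6 + 28)/3 = 38/3
E[X | Machine B] = (31 + 6 + 31 + 30)/4 = 49/2
E[X | Machine C] = (23 + 39 + 38 + 2 + 39 + 18)/6 = 53/2
E[X] = (1/7)·38/3 + (1/7)·49/2 + (5/7)·53/2 = 509/21

509/21 dollars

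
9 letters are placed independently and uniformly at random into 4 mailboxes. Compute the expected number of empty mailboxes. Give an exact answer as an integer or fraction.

19683/65536

Let Xⱼ=1 if mailbox j is empty. P(Xⱼ=1) = ((4-1)/4)^9 = 19683/262144.
By linearity, E[#empty] = 4·19683/262144 = 19683/65536.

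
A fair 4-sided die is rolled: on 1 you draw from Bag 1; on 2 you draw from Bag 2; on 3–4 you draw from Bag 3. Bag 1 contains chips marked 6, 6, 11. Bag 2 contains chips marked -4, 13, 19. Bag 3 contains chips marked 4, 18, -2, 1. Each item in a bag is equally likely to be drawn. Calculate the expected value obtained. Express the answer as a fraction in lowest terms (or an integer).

55/8

E[X | Bag 1] = (6 + 6 + 11)/3 = 23/3
E[X | Bag 2] = (-4 + 13 + 19)/3 = 28/3
E[X | Bag 3] = (4 + 18 − 2 + 1)/4 = 21/4
E[X] = (1/4)·23/3 + (1/4)·28/3 + (1/2)·21/4 = 55/8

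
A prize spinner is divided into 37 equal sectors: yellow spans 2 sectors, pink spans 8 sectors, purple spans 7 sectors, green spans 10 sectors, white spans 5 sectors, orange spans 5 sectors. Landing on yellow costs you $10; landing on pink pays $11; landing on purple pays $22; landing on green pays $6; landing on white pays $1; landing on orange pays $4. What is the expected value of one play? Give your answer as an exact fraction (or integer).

307/37 dollars

E[payout] = (2/37)·(-10) + (8/37)·11 + (7/37)·22 + (10/37)·6 + (5/37)·1 + (5/37)·4 = 307/37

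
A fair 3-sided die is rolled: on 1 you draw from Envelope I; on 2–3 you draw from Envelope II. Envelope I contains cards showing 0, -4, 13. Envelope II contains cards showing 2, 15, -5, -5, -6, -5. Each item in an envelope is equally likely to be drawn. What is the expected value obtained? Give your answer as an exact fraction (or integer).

5/9

E[X | Envelope I] = (0 − 4 + 13)/3 = 3
E[X | Envelope II] = (2 + 15 − 5 − 5 − 6 − 5)/6 = -2/3
E[X] = (1/3)·3 + (2/3)·(-2/3) = 5/9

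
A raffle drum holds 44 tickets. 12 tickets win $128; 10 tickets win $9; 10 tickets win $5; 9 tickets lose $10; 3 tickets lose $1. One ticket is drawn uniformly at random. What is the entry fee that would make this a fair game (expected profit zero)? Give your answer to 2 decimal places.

$35.98

E[payout] = (12/44)·128 + (10/44)·9 + (10/44)·5 + (9/44)·(-10) + (3/44)·(-1) = 1583/44
Fair fee = E[payout] = 1583/44 ≈ $35.98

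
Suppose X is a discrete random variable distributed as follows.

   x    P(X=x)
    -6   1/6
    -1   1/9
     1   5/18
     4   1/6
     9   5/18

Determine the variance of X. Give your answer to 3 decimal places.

E[X] = (1/6)·(-6) + (1/9)·(-1) + (5/18)·1 + (1/6)·4 + (5/18)·9 = 7/3
E[X²] = (1/6)·36 + (1/9)·1 + (5/18)·1 + (1/6)·16 + (5/18)·81 = 284/9
Var(X) = 284/9 − (7/3)² = 235/9 ≈ 26.111

26.111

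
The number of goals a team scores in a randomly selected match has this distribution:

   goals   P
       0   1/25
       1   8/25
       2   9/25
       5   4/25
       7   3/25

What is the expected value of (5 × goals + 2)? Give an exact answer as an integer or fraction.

77/5

E[5x+2] = (1/25)·2 + (8/25)·7 + (9/25)·12 + (4/25)·27 + (3/25)·37
     = 77/5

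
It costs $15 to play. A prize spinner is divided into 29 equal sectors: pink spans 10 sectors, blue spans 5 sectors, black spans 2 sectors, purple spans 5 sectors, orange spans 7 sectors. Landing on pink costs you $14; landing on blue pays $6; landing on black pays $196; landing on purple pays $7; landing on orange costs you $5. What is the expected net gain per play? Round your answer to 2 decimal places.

-$5.28

E[payout] = (10/29)·(-14) + (5/29)·6 + (2/29)·196 + (5/29)·7 + (7/29)·(-5) = 282/29
Expected profit = 282/29 − 15 = -153/29 ≈ -$5.28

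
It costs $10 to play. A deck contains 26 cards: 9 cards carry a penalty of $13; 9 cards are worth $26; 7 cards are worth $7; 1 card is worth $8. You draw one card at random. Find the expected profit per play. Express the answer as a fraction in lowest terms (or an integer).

E[payout] = (9/26)·(-13) + (9/26)·26 + (7/26)·7 + (1/26)·8 = 87/13
Expected profit = 87/13 − 10 = -43/13

-43/13 dollars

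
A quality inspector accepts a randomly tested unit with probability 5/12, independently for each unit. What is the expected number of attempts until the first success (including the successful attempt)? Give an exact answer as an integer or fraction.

For a geometric distribution, E[trials] = 1/p = 1/(5/12) = 12/5.

12/5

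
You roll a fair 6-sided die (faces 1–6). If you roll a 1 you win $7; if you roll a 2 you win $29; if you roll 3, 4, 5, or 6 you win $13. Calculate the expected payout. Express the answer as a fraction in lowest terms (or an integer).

44/3 dollars

E[payout] = (1/6)·7 + (2/3)·13 + (1/6)·29 = 44/3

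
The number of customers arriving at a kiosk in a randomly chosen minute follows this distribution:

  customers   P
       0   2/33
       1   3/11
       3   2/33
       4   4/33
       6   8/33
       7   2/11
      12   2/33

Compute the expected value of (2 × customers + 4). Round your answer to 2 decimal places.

E[2x+4] = (2/33)·4 + (3/11)·6 + (2/33)·10 + (4/33)·12 + (8/33)·16 + (2/11)·18 + (2/33)·28
     = 422/33 ≈ 12.79

12.79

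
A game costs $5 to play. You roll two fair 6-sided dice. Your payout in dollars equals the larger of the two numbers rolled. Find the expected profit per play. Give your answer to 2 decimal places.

Distribution of the larger of the two numbers rolled: 1 w.p. 1/36, 2 w.p. 1/12, 3 w.p. 5/36, 4 w.p. 7/36, 5 w.p. 1/4, 6 w.p. 11/36
E[payout] = (1/36)·1 + (1/12)·2 + (5/36)·3 + (7/36)·4 + (1/4)·5 + (11/36)·6 = 161/36
Expected profit = 161/36 − 5 = -19/36 ≈ -$0.53

-$0.53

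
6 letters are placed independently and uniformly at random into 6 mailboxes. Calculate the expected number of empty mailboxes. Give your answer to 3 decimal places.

Let Xⱼ=1 if mailbox j is empty. P(Xⱼ=1) = ((6-1)/6)^6 = 15625/46656.
By linearity, E[#empty] = 6·15625/46656 = 15625/7776.
≈ 2.009

2.009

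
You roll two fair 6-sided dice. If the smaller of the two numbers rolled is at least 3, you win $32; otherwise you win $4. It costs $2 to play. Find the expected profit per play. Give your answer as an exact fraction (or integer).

E[payout] = (5/9)·4 + (4/9)·32 = 148/9
Expected profit = 148/9 − 2 = 130/9

130/9 dollars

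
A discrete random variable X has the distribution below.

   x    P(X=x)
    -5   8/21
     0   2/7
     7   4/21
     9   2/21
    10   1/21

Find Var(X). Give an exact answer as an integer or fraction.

E[X] = (8/21)·(-5) + (2/7)·0 + (4/21)·7 + (2/21)·9 + (1/21)·10 = 16/21
E[X²] = (8/21)·25 + (2/7)·0 + (4/21)·49 + (2/21)·81 + (1/21)·100 = 94/3
Var(X) = 94/3 − (16/21)² = 13562/441

13562/441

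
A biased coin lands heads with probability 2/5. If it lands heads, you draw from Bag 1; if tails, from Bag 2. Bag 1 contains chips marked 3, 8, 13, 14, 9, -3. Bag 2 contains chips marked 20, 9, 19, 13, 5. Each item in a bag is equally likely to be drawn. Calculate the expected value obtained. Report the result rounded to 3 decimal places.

10.853

E[X | Bag 1] = (3 + 8 + 13 + 14 + 9 − 3)/6 = 22/3
E[X | Bag 2] = (20 + 9 + 19 + 13 + 5)/5 = 66/5
E[X] = (2/5)·22/3 + (3/5)·66/5 = 814/75 ≈ 10.853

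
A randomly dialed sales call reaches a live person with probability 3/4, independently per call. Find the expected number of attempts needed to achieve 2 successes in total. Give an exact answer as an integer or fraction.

8/3

By linearity (sum of 2 independent geometric waits), E[trials] = 2/p = 2/(3/4) = 8/3.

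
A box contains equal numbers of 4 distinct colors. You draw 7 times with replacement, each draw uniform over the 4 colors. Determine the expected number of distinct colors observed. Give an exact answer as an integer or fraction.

Let Xⱼ=1 if type j appears at least once. P(Xⱼ=1) = 1 − ((4−1)/4)^7 = 14197/16384.
E[#distinct] = 4·14197/16384 = 14197/4096.

14197/4096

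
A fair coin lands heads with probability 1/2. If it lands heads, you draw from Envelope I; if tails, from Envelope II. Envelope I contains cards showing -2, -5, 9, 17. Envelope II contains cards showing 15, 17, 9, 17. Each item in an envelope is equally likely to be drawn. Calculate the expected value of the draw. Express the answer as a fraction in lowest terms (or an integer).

E[X | Envelope I] = (-2 − 5 + 9 + 17)/4 = 19/4
E[X | Envelope II] = (15 + 17 + 9 + 17)/4 = 29/2
E[X] = (1/2)·19/4 + (1/2)·29/2 = 77/8

77/8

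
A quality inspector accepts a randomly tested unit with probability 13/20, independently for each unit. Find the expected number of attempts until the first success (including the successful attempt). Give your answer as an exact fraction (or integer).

20/13

For a geometric distribution, E[trials] = 1/p = 1/(13/20) = 20/13.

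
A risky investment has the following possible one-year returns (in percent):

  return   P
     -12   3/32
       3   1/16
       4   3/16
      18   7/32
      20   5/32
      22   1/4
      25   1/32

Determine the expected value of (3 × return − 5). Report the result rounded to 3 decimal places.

34.469

E[3x-5] = (3/32)·(-41) + (1/16)·4 + (3/16)·7 + (7/32)·49 + (5/32)·55 + (1/4)·61 + (1/32)·70
     = 1103/32 ≈ 34.469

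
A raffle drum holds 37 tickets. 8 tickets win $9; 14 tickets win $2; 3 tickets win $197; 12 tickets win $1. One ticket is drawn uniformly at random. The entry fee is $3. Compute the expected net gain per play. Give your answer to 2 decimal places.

E[payout] = (8/37)·9 + (14/37)·2 + (3/37)·197 + (12/37)·1 = 19
Expected profit = 19 − 3 = 16 ≈ $16.00

$16.00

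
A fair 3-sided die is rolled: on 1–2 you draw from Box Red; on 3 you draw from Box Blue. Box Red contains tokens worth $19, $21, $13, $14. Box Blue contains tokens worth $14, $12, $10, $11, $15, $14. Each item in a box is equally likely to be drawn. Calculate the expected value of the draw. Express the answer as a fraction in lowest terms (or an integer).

E[X | Box Red] = (19 + 21 + 13 + 14)/4 = 67/4
E[X | Box Blue] = (14 + 12 + 10 + 11 + 15 + 14)/6 = 38/3
E[X] = (2/3)·67/4 + (1/3)·38/3 = 277/18

277/18 dollars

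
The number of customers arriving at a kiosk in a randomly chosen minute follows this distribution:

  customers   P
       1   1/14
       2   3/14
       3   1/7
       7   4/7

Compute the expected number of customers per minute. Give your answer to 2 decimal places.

E[X] = (1/14)·1 + (3/14)·2 + (1/7)·3 + (4/7)·7
     = 69/14 ≈ 4.93

4.93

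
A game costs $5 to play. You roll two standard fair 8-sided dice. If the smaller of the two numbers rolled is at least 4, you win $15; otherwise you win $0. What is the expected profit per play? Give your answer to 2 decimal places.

$0.86

E[payout] = (39/64)·0 + (25/64)·15 = 375/64
Expected profit = 375/64 − 5 = 55/64 ≈ $0.86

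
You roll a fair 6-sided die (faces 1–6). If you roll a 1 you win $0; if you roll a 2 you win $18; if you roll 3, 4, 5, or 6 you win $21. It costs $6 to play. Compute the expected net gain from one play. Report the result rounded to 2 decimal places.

$11.00

E[payout] = (1/6)·0 + (1/6)·18 + (2/3)·21 = 17
Expected profit = 17 − 6 = 11 ≈ $11.00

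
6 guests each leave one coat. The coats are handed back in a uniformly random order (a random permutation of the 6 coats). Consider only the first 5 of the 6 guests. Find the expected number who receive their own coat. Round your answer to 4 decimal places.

Let Xᵢ = 1 if person i gets their own coat. For each i, P(Xᵢ=1) = 1/6.
By linearity of expectation, E[X₁+…+X_5] = 5·(1/6) = 5/6.
≈ 0.8333

0.8333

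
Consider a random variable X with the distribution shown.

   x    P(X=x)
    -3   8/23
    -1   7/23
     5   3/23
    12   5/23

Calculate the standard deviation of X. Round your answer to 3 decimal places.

5.860

E[X] = 44/23, E[X²] = 38
Var(X) = E[X²] − (E[X])² = 38 − 1936/529 = 18166/529
SD(X) = √(18166/529) ≈ 5.860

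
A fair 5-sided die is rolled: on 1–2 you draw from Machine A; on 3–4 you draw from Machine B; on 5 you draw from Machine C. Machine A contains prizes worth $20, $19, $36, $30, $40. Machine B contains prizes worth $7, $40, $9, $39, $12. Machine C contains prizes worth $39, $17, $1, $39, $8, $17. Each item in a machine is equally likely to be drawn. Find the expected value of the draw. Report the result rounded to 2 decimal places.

$24.19

E[X | Machine A] = (20 + 19 + 36 + 30 + 40)/5 = 29
E[X | Machine B] = (7 + 40 + 9 + 39 + 12)/5 = 107/5
E[X | Machine C] = (39 + 17 + 1 + 39 + 8 + 17)/6 = 121/6
E[X] = (2/5)·29 + (2/5)·107/5 + (1/5)·121/6 = 3629/150 ≈ 24.19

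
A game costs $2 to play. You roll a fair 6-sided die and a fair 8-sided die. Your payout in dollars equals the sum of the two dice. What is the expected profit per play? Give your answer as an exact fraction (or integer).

Distribution of the sum of the two dice: 2 w.p. 1/48, 3 w.p. 1/24, 4 w.p. 1/16, 5 w.p. 1/12, 6 w.p. 5/48, 7 w.p. 1/8, …
E[payout] = (1/48)·2 + (1/24)·3 + (1/16)·4 + (1/12)·5 + (5/48)·6 + (1/8)·7 + (1/8)·8 + (1/8)·9 + (5/48)·10 + (1/12)·11 + (1/16)·12 + (1/24)·13 + (1/48)·14 = 8
Expected profit = 8 − 2 = 6

$6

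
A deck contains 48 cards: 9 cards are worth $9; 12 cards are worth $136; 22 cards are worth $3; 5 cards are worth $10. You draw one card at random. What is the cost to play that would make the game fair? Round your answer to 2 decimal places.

E[payout] = (9/48)·9 + (12/48)·136 + (22/48)·3 + (5/48)·10 = 1829/48
Fair fee = E[payout] = 1829/48 ≈ $38.10

$38.10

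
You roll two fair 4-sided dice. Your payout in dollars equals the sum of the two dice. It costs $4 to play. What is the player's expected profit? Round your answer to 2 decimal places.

$1.00

Distribution of the sum of the two dice: 2 w.p. 1/16, 3 w.p. 1/8, 4 w.p. 3/16, 5 w.p. 1/4, 6 w.p. 3/16, 7 w.p. 1/8, …
E[payout] = (1/16)·2 + (1/8)·3 + (3/16)·4 + (1/4)·5 + (3/16)·6 + (1/8)·7 + (1/16)·8 = 5
Expected profit = 5 − 4 = 1 ≈ $1.00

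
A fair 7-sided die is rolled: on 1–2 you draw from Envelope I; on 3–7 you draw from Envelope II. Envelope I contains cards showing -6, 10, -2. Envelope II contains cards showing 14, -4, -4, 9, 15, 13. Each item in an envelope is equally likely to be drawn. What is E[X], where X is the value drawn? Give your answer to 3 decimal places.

E[X | Envelope I] = (-6 + 10 − 2)/3 = 2/3
E[X | Envelope II] = (14 − 4 − 4 + 9 + 15 + 13)/6 = 43/6
E[X] = (2/7)·2/3 + (5/7)·43/6 = 223/42 ≈ 5.310

5.310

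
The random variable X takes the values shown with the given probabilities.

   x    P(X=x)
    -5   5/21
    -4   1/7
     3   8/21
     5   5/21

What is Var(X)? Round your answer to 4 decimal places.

E[X] = (5/21)·(-5) + (1/7)·(-4) + (8/21)·3 + (5/21)·5 = 4/7
E[X²] = (5/21)·25 + (1/7)·16 + (8/21)·9 + (5/21)·25 = 370/21
Var(X) = 370/21 − (4/7)² = 2542/147 ≈ 17.2925

17.2925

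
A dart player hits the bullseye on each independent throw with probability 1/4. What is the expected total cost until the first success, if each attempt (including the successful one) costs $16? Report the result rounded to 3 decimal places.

E[#attempts] = 1/p = 4; E[cost] = 16·4 = 64.
≈ 64.000

$64.000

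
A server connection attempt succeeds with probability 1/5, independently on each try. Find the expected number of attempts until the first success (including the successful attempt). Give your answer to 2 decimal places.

5.00

For a geometric distribution, E[trials] = 1/p = 1/(1/5) = 5.
≈ 5.00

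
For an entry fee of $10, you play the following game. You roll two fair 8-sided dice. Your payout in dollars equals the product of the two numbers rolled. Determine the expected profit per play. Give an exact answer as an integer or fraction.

41/4 dollars

Distribution of the product of the two numbers rolled: 1 w.p. 1/64, 2 w.p. 1/32, 3 w.p. 1/32, 4 w.p. 3/64, 5 w.p. 1/32, 6 w.p. 1/16, …
E[payout] = (1/64)·1 + (1/32)·2 + (1/32)·3 + (3/64)·4 + (1/32)·5 + (1/16)·6 + (1/32)·7 + (1/16)·8 + (1/64)·9 + (1/32)·10 + (1/16)·12 + (1/32)·14 + (1/32)·15 + (3/64)·16 + (1/32)·18 + (1/32)·20 + (1/32)·21 + (1/16)·24 + (1/64)·25 + (1/32)·28 + (1/32)·30 + (1/32)·32 + (1/32)·35 + (1/64)·36 + (1/32)·40 + (1/32)·42 + (1/32)·48 + (1/64)·49 + (1/32)·56 + (1/64)·64 = 81/4
Expected profit = 81/4 − 10 = 41/4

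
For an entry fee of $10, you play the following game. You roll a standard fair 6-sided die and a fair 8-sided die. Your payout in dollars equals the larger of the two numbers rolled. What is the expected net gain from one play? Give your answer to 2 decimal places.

-$4.77

Distribution of the larger of the two numbers rolled: 1 w.p. 1/48, 2 w.p. 1/16, 3 w.p. 5/48, 4 w.p. 7/48, 5 w.p. 3/16, 6 w.p. 11/48, …
E[payout] = (1/48)·1 + (1/16)·2 + (5/48)·3 + (7/48)·4 + (3/16)·5 + (11/48)·6 + (1/8)·7 + (1/8)·8 = 251/48
Expected profit = 251/48 − 10 = -229/48 ≈ -$4.77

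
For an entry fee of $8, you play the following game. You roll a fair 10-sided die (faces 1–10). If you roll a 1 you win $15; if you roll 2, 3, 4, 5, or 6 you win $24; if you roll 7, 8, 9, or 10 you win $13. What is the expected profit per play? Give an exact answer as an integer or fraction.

E[payout] = (2/5)·13 + (1/10)·15 + (1/2)·24 = 187/10
Expected profit = 187/10 − 8 = 107/10

107/10 dollars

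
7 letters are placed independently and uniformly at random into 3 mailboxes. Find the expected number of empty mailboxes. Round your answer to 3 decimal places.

0.176

Let Xⱼ=1 if mailbox j is empty. P(Xⱼ=1) = ((3-1)/3)^7 = 128/2187.
By linearity, E[#empty] = 3·128/2187 = 128/729.
≈ 0.176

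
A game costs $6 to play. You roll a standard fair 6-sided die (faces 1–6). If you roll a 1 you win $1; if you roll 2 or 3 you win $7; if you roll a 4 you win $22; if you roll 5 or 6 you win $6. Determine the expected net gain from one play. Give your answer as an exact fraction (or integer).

E[payout] = (1/6)·1 + (1/3)·6 + (1/3)·7 + (1/6)·22 = 49/6
Expected profit = 49/6 − 6 = 13/6

13/6 dollars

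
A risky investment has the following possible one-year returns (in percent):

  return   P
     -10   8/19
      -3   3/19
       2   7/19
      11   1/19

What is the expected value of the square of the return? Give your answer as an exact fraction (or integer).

E[X²] = (8/19)·100 + (3/19)·9 + (7/19)·4 + (1/19)·121
     = 976/19

976/19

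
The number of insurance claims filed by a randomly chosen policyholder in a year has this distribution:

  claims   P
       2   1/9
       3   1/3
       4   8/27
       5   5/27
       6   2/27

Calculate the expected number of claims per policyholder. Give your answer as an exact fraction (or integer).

E[X] = (1/9)·2 + (1/3)·3 + (8/27)·4 + (5/27)·5 + (2/27)·6
     = 34/9

34/9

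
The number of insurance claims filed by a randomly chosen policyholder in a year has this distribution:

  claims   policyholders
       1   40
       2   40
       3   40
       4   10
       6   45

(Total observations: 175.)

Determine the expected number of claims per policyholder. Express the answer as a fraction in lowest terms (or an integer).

22/7

Total = 175, so P(claims=1) = 40/175, etc.
E[X] = (8/35)·1 + (8/35)·2 + (8/35)·3 + (2/35)·4 + (9/35)·6
     = 22/7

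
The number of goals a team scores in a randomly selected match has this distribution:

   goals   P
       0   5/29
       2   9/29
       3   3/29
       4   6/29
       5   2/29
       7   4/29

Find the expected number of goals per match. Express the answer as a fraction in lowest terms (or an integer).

E[X] = (5/29)·0 + (9/29)·2 + (3/29)·3 + (6/29)·4 + (2/29)·5 + (4/29)·7
     = 89/29

89/29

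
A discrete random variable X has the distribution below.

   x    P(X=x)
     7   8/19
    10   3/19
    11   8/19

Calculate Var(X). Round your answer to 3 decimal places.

E[X] = (8/19)·7 + (3/19)·10 + (8/19)·11 = 174/19
E[X²] = (8/19)·49 + (3/19)·100 + (8/19)·121 = 1660/19
Var(X) = 1660/19 − (174/19)² = 1264/361 ≈ 3.501

3.501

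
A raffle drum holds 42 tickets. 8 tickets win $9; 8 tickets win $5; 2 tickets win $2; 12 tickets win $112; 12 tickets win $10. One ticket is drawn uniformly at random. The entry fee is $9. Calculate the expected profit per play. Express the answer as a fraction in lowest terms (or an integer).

E[payout] = (8/42)·9 + (8/42)·5 + (2/42)·2 + (12/42)·112 + (12/42)·10 = 790/21
Expected profit = 790/21 − 9 = 601/21

601/21 dollars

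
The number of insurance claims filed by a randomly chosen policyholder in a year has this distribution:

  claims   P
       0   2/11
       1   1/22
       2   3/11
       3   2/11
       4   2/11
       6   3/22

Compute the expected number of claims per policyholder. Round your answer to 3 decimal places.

2.682

E[X] = (2/11)·0 + (1/22)·1 + (3/11)·2 + (2/11)·3 + (2/11)·4 + (3/22)·6
     = 59/22 ≈ 2.682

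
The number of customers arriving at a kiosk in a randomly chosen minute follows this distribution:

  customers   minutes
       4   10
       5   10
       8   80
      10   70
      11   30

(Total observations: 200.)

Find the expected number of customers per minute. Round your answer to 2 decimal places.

8.80

Total = 200, so P(customers=4) = 10/200, etc.
E[X] = (1/20)·4 + (1/20)·5 + (2/5)·8 + (7/20)·10 + (3/20)·11
     = 44/5 ≈ 8.80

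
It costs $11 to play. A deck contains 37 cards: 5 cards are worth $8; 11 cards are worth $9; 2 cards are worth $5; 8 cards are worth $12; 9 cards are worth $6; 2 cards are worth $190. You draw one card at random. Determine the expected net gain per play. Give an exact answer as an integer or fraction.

272/37 dollars

E[payout] = (5/37)·8 + (11/37)·9 + (2/37)·5 + (8/37)·12 + (9/37)·6 + (2/37)·190 = 679/37
Expected profit = 679/37 − 11 = 272/37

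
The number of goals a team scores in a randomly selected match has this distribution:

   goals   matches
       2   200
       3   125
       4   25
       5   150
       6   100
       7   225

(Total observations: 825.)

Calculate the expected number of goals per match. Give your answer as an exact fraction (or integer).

Total = 825, so P(goals=2) = 200/825, etc.
E[X] = (8/33)·2 + (5/33)·3 + (1/33)·4 + (2/11)·5 + (4/33)·6 + (3/11)·7
     = 152/33

152/33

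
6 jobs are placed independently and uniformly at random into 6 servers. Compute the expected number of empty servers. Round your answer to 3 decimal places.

2.009

Let Xⱼ=1 if server j is empty. P(Xⱼ=1) = ((6-1)/6)^6 = 15625/46656.
By linearity, E[#empty] = 6·15625/46656 = 15625/7776.
≈ 2.009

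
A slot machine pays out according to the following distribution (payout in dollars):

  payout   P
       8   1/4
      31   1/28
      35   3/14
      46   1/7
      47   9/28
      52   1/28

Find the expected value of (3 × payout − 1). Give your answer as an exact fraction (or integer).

E[3x-1] = (1/4)·23 + (1/28)·92 + (3/14)·104 + (1/7)·137 + (9/28)·140 + (1/28)·155
     = 710/7

710/7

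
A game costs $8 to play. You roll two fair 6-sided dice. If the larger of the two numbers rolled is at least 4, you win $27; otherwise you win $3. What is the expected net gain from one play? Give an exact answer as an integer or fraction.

$13

E[payout] = (1/4)·3 + (3/4)·27 = 21
Expected profit = 21 − 8 = 13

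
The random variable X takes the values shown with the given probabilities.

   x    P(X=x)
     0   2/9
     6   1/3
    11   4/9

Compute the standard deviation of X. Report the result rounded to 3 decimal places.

E[X] = 62/9, E[X²] = 592/9
Var(X) = E[X²] − (E[X])² = 592/9 − 3844/81 = 1484/81
SD(X) = √(1484/81) ≈ 4.280

4.280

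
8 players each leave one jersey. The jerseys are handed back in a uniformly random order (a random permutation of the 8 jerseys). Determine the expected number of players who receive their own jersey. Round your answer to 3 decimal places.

1.000

Let Xᵢ = 1 if person i gets their own jersey. For each i, P(Xᵢ=1) = 1/8.
By linearity of expectation, E[X₁+…+X_8] = 8·(1/8) = 1.
≈ 1.000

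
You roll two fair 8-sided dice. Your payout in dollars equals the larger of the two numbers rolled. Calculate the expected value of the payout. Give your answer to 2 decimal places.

Distribution of the larger of the two numbers rolled: 1 w.p. 1/64, 2 w.p. 3/64, 3 w.p. 5/64, 4 w.p. 7/64, 5 w.p. 9/64, 6 w.p. 11/64, …
E[payout] = (1/64)·1 + (3/64)·2 + (5/64)·3 + (7/64)·4 + (9/64)·5 + (11/64)·6 + (13/64)·7 + (15/64)·8 = 93/16
≈ $5.81

$5.81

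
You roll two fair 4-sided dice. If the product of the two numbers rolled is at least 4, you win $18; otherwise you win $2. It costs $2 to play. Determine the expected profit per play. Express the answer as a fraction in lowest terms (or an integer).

E[payout] = (5/16)·2 + (11/16)·18 = 13
Expected profit = 13 − 2 = 11

$11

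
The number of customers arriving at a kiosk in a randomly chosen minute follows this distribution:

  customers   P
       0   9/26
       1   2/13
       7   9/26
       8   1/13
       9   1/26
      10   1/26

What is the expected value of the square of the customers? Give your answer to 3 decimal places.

29.000

E[X²] = (9/26)·0 + (2/13)·1 + (9/26)·49 + (1/13)·64 + (1/26)·81 + (1/26)·100
     = 29 ≈ 29.000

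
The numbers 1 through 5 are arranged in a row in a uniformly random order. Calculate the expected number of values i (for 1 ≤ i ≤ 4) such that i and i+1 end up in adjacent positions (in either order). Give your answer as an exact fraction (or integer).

For each i ∈ {1,…,4}, let Xᵢ = 1 if i and i+1 are adjacent. P(Xᵢ=1) = 2·(5−1)!/5! = 2/5.
By linearity, E[ΣXᵢ] = (4)·(2/5) = 8/5.

8/5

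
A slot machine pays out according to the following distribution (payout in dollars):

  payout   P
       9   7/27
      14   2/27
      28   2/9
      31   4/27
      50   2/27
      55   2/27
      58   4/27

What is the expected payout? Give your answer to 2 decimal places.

E[X] = (7/27)·9 + (2/27)·14 + (2/9)·28 + (4/27)·31 + (2/27)·50 + (2/27)·55 + (4/27)·58
     = 275/9 ≈ 30.56

$30.56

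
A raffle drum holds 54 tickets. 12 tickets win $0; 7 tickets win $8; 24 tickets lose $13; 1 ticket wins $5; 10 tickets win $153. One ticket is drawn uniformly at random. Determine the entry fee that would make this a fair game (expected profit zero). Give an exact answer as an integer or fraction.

1279/54 dollars

E[payout] = (12/54)·0 + (7/54)·8 + (24/54)·(-13) + (1/54)·5 + (10/54)·153 = 1279/54
Fair fee = E[payout] = 1279/54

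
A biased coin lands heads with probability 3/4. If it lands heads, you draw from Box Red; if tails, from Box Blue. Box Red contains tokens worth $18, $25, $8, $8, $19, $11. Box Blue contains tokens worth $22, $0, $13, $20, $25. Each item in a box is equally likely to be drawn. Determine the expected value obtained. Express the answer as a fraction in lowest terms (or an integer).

121/8 dollars

E[X | Box Red] = (18 + 25 + 8 + 8 + 19 + 11)/6 = 89/6
E[X | Box Blue] = (22 + 0 + 13 + 20 + 25)/5 = 16
E[X] = (3/4)·89/6 + (1/4)·16 = 121/8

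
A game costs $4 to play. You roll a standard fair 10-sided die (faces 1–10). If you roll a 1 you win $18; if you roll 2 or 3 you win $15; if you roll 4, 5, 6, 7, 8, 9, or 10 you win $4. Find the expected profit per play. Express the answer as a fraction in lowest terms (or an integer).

E[payout] = (7/10)·4 + (1/5)·15 + (1/10)·18 = 38/5
Expected profit = 38/5 − 4 = 18/5

18/5 dollars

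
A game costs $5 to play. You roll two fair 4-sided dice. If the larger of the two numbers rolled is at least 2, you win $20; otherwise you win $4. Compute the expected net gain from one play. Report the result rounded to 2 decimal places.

E[payout] = (1/16)·4 + (15/16)·20 = 19
Expected profit = 19 − 5 = 14 ≈ $14.00

$14.00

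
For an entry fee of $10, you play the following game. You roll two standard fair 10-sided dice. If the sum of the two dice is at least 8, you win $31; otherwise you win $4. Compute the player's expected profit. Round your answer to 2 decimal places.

$15.33

E[payout] = (21/100)·4 + (79/100)·31 = 2533/100
Expected profit = 2533/100 − 10 = 1533/100 ≈ $15.33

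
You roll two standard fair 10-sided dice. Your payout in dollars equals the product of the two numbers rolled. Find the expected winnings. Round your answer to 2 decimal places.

Distribution of the product of the two numbers rolled: 1 w.p. 1/100, 2 w.p. 1/50, 3 w.p. 1/50, 4 w.p. 3/100, 5 w.p. 1/50, 6 w.p. 1/25, …
E[payout] = (1/100)·1 + (1/50)·2 + (1/50)·3 + (3/100)·4 + (1/50)·5 + (1/25)·6 + (1/50)·7 + (1/25)·8 + (3/100)·9 + (1/25)·10 + (1/25)·12 + (1/50)·14 + (1/50)·15 + (3/100)·16 + (1/25)·18 + (1/25)·20 + (1/50)·21 + (1/25)·24 + (1/100)·25 + (1/50)·27 + (1/50)·28 + (1/25)·30 + (1/50)·32 + (1/50)·35 + (3/100)·36 + (1/25)·40 + (1/50)·42 + (1/50)·45 + (1/50)·48 + (1/100)·49 + (1/50)·50 + (1/50)·54 + (1/50)·56 + (1/50)·60 + (1/50)·63 + (1/100)·64 + (1/50)·70 + (1/50)·72 + (1/50)·80 + (1/100)·81 + (1/50)·90 + (1/100)·100 = 121/4
≈ $30.25

$30.25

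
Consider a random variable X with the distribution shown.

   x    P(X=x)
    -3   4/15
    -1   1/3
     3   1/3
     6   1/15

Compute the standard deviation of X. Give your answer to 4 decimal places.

E[X] = 4/15, E[X²] = 122/15
Var(X) = E[X²] − (E[X])² = 122/15 − 16/225 = 1814/225
SD(X) = √(1814/225) ≈ 2.8394

2.8394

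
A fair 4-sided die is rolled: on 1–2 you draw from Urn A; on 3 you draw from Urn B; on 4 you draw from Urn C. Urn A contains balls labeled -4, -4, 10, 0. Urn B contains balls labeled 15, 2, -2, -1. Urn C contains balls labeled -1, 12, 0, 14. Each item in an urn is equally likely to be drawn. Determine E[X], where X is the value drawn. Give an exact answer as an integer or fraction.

E[X | Urn A] = (-4 − 4 + 10 + 0)/4 = 1/2
E[X | Urn B] = (15 + 2 − 2 − 1)/4 = 7/2
E[X | Urn C] = (-1 + 12 + 0 + 14)/4 = 25/4
E[X] = (1/2)·1/2 + (1/4)·7/2 + (1/4)·25/4 = 43/16

43/16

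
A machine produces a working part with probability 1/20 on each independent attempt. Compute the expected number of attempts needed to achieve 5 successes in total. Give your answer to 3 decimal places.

100.000

By linearity (sum of 5 independent geometric waits), E[trials] = 5/p = 5/(1/20) = 100.
≈ 100.000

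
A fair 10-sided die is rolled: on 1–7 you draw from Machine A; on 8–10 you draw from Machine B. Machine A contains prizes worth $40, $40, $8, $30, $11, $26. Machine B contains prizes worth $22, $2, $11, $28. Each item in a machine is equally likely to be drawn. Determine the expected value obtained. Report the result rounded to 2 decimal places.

E[X | Machine A] = (40 + 40 + 8 + 30 + 11 + 26)/6 = 155/6
E[X | Machine B] = (22 + 2 + 11 + 28)/4 = 63/4
E[X] = (7/10)·155/6 + (3/10)·63/4 = 2737/120 ≈ 22.81

$22.81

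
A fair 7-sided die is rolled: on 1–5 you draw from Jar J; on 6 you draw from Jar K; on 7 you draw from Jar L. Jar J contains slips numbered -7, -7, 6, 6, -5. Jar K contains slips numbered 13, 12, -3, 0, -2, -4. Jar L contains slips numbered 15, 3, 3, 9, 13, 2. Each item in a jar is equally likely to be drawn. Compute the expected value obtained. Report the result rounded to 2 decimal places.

0.45

E[X | Jar J] = (-7 − 7 + 6 + 6 − 5)/5 = -7/5
E[X | Jar K] = (13 + 12 − 3 + 0 − 2 − 4)/6 = 8/3
E[X | Jar L] = (15 + 3 + 3 + 9 + 13 + 2)/6 = 15/2
E[X] = (5/7)·(-7/5) + (1/7)·8/3 + (1/7)·15/2 = 19/42 ≈ 0.45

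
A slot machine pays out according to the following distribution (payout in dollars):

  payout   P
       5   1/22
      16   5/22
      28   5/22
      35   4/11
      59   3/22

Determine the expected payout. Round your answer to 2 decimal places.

$31.00

E[X] = (1/22)·5 + (5/22)·16 + (5/22)·28 + (4/11)·35 + (3/22)·59
     = 31 ≈ 31.00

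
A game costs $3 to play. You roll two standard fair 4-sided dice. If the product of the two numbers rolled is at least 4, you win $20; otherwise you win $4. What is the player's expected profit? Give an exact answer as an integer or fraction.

E[payout] = (5/16)·4 + (11/16)·20 = 15
Expected profit = 15 − 3 = 12

$12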